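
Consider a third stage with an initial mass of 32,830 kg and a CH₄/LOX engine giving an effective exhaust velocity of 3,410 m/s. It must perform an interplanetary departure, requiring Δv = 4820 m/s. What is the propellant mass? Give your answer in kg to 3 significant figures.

By the Tsiolkovsky rocket equation, m₀/m_f = exp(Δv / v_e) = exp(4820 / 3410.0) = exp(1.4135) = 4.1103.
m_f = 32,830 / 4.1103 = 7,987.25 kg, so propellant = m₀ − m_f = 32,830 − 7,987.25 = 24,842.75 kg.

propellant mass ≈ 24800 kg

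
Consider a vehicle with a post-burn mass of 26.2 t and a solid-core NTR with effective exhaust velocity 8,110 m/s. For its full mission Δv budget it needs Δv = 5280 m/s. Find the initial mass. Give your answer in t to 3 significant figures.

Rocket equation: m₀/m_f = exp(Δv / v_e) = exp(5280 / 8110.0) = exp(0.6510) = 1.9175.
m₀ = m_f × 1.9175 = 26.2 × 1.9175 = 50.2385 t.

initial mass ≈ 50.2 t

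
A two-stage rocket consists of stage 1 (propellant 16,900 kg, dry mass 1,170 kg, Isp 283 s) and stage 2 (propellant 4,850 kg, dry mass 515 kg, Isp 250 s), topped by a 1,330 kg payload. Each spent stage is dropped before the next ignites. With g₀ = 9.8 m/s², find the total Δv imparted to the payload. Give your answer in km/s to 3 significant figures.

Ignition mass of stage 1 = 16,900+1,170 + 4,850+515 + 1,330 = 24,765 kg.
Stage 1: m₀ = 24,765 kg, m_f = 24,765 − 16,900 = 7,865 kg; Δv = 283×9.8×ln(3.149) = 2773.4×1.1470 ≈ 3181 m/s.
Stage 2: m₀ = 6,695 kg, m_f = 6,695 − 4,850 = 1,845 kg; Δv = 250×9.8×ln(3.629) = 2450.0×1.2889 ≈ 3158 m/s.
Total Δv = 3181 + 3158 = 6339 m/s.

Δv ≈ 6.34 km/s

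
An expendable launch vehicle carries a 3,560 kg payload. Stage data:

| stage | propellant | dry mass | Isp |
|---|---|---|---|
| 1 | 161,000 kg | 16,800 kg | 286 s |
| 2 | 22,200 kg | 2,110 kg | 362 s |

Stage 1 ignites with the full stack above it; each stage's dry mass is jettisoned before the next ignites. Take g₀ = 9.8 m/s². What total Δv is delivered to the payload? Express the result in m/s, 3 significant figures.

Ignition mass of stage 1 = 161,000+16,800 + 22,200+2,110 + 3,560 = 205,670 kg.
Stage 1: m₀ = 205,670 kg, m_f = 205,670 − 161,000 = 44,670 kg; Δv = 286×9.8×ln(4.604) = 2802.8×1.5270 ≈ 4280 m/s.
Stage 2: m₀ = 27,870 kg, m_f = 27,870 − 22,200 = 5,670 kg; Δv = 362×9.8×ln(4.915) = 3547.6×1.5924 ≈ 5649 m/s.
Total Δv = 4280 + 5649 = 9929 m/s.

Δv ≈ 9930 m/s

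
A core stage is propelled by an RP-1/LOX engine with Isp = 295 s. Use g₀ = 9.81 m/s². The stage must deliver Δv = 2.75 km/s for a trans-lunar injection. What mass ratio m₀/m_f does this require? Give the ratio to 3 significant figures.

mass ratio ≈ 2.59

v_e = Isp · g₀ = 295 × 9.81 = 2894.0 m/s.
Rocket equation: m₀/m_f = exp(Δv / v_e) = exp(2750 / 2894.0) = exp(0.9503) = 2.5864.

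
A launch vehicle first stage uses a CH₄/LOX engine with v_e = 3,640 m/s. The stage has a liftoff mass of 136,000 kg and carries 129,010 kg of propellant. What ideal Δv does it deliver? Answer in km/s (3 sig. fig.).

Δv ≈ 10.8 km/s

m_f = m₀ − m_prop = 136,000 − 129,010 = 6,990 kg.
From the ideal rocket equation, Δv = v_e · ln(m₀/m_f) = 3640.0 × ln(19.46) = 3640.0 × 2.9682 ≈ 10804.2 m/s.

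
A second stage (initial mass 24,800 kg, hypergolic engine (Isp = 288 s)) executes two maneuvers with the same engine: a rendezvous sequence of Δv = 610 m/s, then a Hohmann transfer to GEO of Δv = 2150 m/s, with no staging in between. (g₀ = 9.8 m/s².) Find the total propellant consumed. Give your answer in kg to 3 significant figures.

total propellant consumed ≈ 15500 kg

v_e = Isp · g₀ = 288 × 9.8 = 2822.4 m/s.
After the first burn: m = 24800 × exp(−610/2822.4) = 24800 × 0.80563 = 19,979.6 kg.
After the second burn: m = 19,979.6 × exp(−2150/2822.4) = 19,979.6 × 0.46684 = 9,327.28 kg.
Total propellant = m₀ − m_final = 24800 − 9,327.28 = 15,472.72 kg.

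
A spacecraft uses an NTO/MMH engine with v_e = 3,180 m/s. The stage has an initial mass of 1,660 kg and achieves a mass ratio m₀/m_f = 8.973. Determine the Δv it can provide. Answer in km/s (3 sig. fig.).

Δv ≈ 6.98 km/s

From the ideal rocket equation, Δv = v_e · ln(8.973) = 3180.0 × 2.1942 ≈ 6977.6 m/s.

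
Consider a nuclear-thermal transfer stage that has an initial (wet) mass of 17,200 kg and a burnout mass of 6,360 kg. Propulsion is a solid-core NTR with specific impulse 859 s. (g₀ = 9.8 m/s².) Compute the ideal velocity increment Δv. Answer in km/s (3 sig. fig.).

Δv ≈ 8.38 km/s

v_e = Isp · g₀ = 859 × 9.8 = 8418.2 m/s.
Using Δv = v_e ln(m₀/m_f): Δv = v_e · ln(m₀/m_f) = 8418.2 × ln(2.704) = 8418.2 × 0.9949 ≈ 8375.1 m/s.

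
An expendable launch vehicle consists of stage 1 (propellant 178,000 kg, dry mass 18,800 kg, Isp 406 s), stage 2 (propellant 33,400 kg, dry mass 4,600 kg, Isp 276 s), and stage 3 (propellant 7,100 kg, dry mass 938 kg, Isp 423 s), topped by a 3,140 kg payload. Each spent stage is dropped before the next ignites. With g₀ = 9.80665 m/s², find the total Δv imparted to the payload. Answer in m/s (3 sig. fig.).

Ignition mass of stage 1 = 178,000+18,800 + 33,400+4,600 + 7,100+938 + 3,140 = 245,978 kg.
Stage 1: m₀ = 245,978 kg, m_f = 245,978 − 178,000 = 67,978 kg; Δv = 406×9.80665×ln(3.618) = 3981.5×1.2861 ≈ 5120 m/s.
Stage 2: m₀ = 49,178 kg, m_f = 49,178 − 33,400 = 15,778 kg; Δv = 276×9.80665×ln(3.117) = 2706.6×1.1368 ≈ 3077 m/s.
Stage 3: m₀ = 11,178 kg, m_f = 11,178 − 7,100 = 4,078 kg; Δv = 423×9.80665×ln(2.741) = 4148.2×1.0083 ≈ 4183 m/s.
Total Δv = 5120 + 3077 + 4183 = 12380 m/s.

Δv ≈ 12400 m/s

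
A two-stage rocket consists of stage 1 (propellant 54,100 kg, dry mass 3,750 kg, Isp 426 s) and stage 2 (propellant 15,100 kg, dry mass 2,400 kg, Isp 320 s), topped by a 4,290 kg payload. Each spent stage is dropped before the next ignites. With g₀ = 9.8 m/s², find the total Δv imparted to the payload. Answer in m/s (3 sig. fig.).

Δv ≈ 8450 m/s

Ignition mass of stage 1 = 54,100+3,750 + 15,100+2,400 + 4,290 = 79,640 kg.
Stage 1: m₀ = 79,640 kg, m_f = 79,640 − 54,100 = 25,540 kg; Δv = 426×9.8×ln(3.118) = 4174.8×1.1373 ≈ 4748 m/s.
Stage 2: m₀ = 21,790 kg, m_f = 21,790 − 15,100 = 6,690 kg; Δv = 320×9.8×ln(3.257) = 3136.0×1.1808 ≈ 3703 m/s.
Total Δv = 4748 + 3703 = 8451 m/s.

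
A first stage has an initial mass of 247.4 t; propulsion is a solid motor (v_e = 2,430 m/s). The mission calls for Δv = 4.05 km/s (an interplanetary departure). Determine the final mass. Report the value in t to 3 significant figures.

final mass ≈ 46.7 t

m₀/m_f = exp(Δv / v_e) = exp(4050 / 2430.0) = exp(1.6667) = 5.2945.
m_f = m₀ / 5.2945 = 247.4 / 5.2945 = 46.7277 t.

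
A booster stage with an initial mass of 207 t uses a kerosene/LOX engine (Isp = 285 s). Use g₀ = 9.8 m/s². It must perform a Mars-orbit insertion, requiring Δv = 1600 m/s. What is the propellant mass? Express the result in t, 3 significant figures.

propellant mass ≈ 90.3 t

v_e = Isp · g₀ = 285 × 9.8 = 2793.0 m/s.
Using Δv = v_e ln(m₀/m_f): m₀/m_f = exp(Δv / v_e) = exp(1600 / 2793.0) = exp(0.5729) = 1.7733.
m_f = 207 / 1.7733 = 116.732 t, so propellant = m₀ − m_f = 207 − 116.732 = 90.268 t.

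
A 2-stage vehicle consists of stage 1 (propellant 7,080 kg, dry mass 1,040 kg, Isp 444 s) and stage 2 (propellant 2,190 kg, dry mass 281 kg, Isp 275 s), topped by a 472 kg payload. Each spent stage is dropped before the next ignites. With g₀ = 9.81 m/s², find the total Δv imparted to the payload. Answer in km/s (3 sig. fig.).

Δv ≈ 8.13 km/s

Ignition mass of stage 1 = 7,080+1,040 + 2,190+281 + 472 = 11,063 kg.
Stage 1: m₀ = 11,063 kg, m_f = 11,063 − 7,080 = 3,983 kg; Δv = 444×9.81×ln(2.778) = 4355.6×1.0216 ≈ 4450 m/s.
Stage 2: m₀ = 2,943 kg, m_f = 2,943 − 2,190 = 753 kg; Δv = 275×9.81×ln(3.908) = 2697.8×1.3631 ≈ 3677 m/s.
Total Δv = 4450 + 3677 = 8127 m/s.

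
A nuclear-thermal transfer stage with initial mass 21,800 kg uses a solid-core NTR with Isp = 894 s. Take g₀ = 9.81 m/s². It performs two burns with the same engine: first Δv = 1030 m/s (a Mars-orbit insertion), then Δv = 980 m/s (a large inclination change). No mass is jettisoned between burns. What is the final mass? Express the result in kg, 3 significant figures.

v_e = Isp · g₀ = 894 × 9.81 = 8770.1 m/s.
After the first burn: m = 21800 × exp(−1030/8770.1) = 21800 × 0.88919 = 19,384.3 kg.
After the second burn: m = 19,384.3 × exp(−980/8770.1) = 19,384.3 × 0.89427 = 17,334.8 kg.

final mass ≈ 17300 kg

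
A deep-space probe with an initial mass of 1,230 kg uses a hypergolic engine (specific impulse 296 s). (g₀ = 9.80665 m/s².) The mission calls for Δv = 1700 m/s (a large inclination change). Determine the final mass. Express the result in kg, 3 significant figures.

final mass ≈ 685 kg

v_e = Isp · g₀ = 296 × 9.80665 = 2902.8 m/s.
m₀/m_f = exp(Δv / v_e) = exp(1700 / 2902.8) = exp(0.5856) = 1.7962.
m_f = m₀ / 1.7962 = 1,230 / 1.7962 = 684.779 kg.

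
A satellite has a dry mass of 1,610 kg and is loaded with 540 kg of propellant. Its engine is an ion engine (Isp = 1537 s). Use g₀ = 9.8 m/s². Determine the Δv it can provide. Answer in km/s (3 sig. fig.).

v_e = Isp · g₀ = 1537 × 9.8 = 15062.6 m/s.
m₀ = m_dry + m_prop = 1,610 + 540 = 2,150 kg.
Δv = v_e · ln(m₀/m_f) = 15062.6 × ln(1.335) = 15062.6 × 0.2892 ≈ 4356.6 m/s.

Δv ≈ 4.36 km/s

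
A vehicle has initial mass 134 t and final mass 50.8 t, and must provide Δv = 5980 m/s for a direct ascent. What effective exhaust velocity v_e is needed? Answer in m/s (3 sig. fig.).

v_e ≈ 6170 m/s

ln(m₀/m_f) = ln(134000/50800) = ln(2.638) = 0.9699.
v_e = Δv / ln(m₀/m_f) = 5980 / 0.9699 = 6165.3 m/s.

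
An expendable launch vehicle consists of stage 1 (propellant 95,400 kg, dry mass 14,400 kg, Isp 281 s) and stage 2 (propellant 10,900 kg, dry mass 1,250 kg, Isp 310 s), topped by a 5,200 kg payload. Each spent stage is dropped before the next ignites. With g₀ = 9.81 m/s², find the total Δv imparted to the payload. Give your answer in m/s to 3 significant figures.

Δv ≈ 6830 m/s

Ignition mass of stage 1 = 95,400+14,400 + 10,900+1,250 + 5,200 = 127,150 kg.
Stage 1: m₀ = 127,150 kg, m_f = 127,150 − 95,400 = 31,750 kg; Δv = 281×9.81×ln(4.005) = 2756.6×1.3875 ≈ 3825 m/s.
Stage 2: m₀ = 17,350 kg, m_f = 17,350 − 10,900 = 6,450 kg; Δv = 310×9.81×ln(2.69) = 3041.1×0.9895 ≈ 3009 m/s.
Total Δv = 3825 + 3009 = 6834 m/s.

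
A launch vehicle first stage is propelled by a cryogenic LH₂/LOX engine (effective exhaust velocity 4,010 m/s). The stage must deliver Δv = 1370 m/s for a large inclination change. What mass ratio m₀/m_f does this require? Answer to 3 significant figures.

mass ratio ≈ 1.41

m₀/m_f = exp(Δv / v_e) = exp(1370 / 4010.0) = exp(0.3416) = 1.4073.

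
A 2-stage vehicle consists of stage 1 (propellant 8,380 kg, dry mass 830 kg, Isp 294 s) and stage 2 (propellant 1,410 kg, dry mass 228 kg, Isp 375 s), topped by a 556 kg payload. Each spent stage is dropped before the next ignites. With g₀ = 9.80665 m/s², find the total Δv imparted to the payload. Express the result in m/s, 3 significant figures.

Δv ≈ 7610 m/s

Ignition mass of stage 1 = 8,380+830 + 1,410+228 + 556 = 11,404 kg.
Stage 1: m₀ = 11,404 kg, m_f = 11,404 − 8,380 = 3,024 kg; Δv = 294×9.80665×ln(3.771) = 2883.2×1.3274 ≈ 3827 m/s.
Stage 2: m₀ = 2,194 kg, m_f = 2,194 − 1,410 = 784 kg; Δv = 375×9.80665×ln(2.798) = 3677.5×1.0291 ≈ 3784 m/s.
Total Δv = 3827 + 3784 = 7611 m/s.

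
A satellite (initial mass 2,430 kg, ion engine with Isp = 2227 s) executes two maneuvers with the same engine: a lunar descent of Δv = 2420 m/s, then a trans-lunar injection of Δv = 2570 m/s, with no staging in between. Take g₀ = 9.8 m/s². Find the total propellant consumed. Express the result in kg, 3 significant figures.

v_e = Isp · g₀ = 2227 × 9.8 = 21824.6 m/s.
After the first burn: m = 2430 × exp(−2420/21824.6) = 2430 × 0.89504 = 2,174.95 kg.
After the second burn: m = 2,174.95 × exp(−2570/21824.6) = 2,174.95 × 0.88891 = 1,933.33 kg.
Total propellant = m₀ − m_final = 2430 − 1,933.33 = 496.67 kg.

total propellant consumed ≈ 497 kg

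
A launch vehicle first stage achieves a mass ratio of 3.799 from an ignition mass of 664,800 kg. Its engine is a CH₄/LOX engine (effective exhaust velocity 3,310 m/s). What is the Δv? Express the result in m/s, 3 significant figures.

Rocket equation: Δv = v_e · ln(3.799) = 3310.0 × 1.3347 ≈ 4418.0 m/s.

Δv ≈ 4420 m/s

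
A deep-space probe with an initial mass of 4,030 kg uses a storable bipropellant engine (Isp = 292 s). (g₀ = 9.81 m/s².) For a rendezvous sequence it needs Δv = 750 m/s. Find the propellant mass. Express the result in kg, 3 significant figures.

propellant mass ≈ 928 kg

v_e = Isp · g₀ = 292 × 9.81 = 2864.5 m/s.
Rocket equation: m₀/m_f = exp(Δv / v_e) = exp(750 / 2864.5) = exp(0.2618) = 1.2993.
m_f = 4,030 / 1.2993 = 3,101.67 kg, so propellant = m₀ − m_f = 4,030 − 3,101.67 = 928.33 kg.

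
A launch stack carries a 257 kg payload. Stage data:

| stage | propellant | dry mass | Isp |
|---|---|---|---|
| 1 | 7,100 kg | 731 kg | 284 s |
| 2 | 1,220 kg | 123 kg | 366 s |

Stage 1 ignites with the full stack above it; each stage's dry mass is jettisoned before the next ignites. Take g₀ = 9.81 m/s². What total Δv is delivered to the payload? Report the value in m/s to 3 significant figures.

Δv ≈ 9060 m/s

Ignition mass of stage 1 = 7,100+731 + 1,220+123 + 257 = 9,431 kg.
Stage 1: m₀ = 9,431 kg, m_f = 9,431 − 7,100 = 2,331 kg; Δv = 284×9.81×ln(4.046) = 2786.0×1.3977 ≈ 3894 m/s.
Stage 2: m₀ = 1,600 kg, m_f = 1,600 − 1,220 = 380 kg; Δv = 366×9.81×ln(4.211) = 3590.5×1.4376 ≈ 5162 m/s.
Total Δv = 3894 + 5162 = 9056 m/s.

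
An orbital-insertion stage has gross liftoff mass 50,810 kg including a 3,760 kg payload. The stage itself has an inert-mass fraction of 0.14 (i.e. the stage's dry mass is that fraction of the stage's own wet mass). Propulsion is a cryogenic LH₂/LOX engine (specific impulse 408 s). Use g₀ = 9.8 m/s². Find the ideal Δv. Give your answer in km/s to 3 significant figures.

Δv ≈ 6.36 km/s

Stage wet mass = m₀ − payload = 50,810 − 3,760 = 47,050 kg.
Stage dry mass = ε × stage wet mass = 0.14 × 47,050 = 6,587 kg.
Burnout mass m_f = stage dry + payload = 6,587 + 3,760 = 10,347 kg.
v_e = Isp · g₀ = 408 × 9.8 = 3998.4 m/s.
Δv = v_e · ln(50,810/10,347) = 3998.4 × ln(4.911) = 3998.4 × 1.5914 ≈ 6363 m/s.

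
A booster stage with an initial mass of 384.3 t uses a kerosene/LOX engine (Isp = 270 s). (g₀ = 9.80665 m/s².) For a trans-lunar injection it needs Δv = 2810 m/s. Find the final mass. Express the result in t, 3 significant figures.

final mass ≈ 133 t

v_e = Isp · g₀ = 270 × 9.80665 = 2647.8 m/s.
From the ideal rocket equation, m₀/m_f = exp(Δv / v_e) = exp(2810 / 2647.8) = exp(1.0613) = 2.8900.
m_f = m₀ / 2.8900 = 384.3 / 2.8900 = 132.976 t.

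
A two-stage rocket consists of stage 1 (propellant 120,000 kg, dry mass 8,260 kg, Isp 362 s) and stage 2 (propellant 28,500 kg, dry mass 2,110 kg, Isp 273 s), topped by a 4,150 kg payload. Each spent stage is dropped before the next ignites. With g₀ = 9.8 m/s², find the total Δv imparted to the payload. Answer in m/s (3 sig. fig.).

Ignition mass of stage 1 = 120,000+8,260 + 28,500+2,110 + 4,150 = 163,020 kg.
Stage 1: m₀ = 163,020 kg, m_f = 163,020 − 120,000 = 43,020 kg; Δv = 362×9.8×ln(3.789) = 3547.6×1.3322 ≈ 4726 m/s.
Stage 2: m₀ = 34,760 kg, m_f = 34,760 − 28,500 = 6,260 kg; Δv = 273×9.8×ln(5.553) = 2675.4×1.7143 ≈ 4586 m/s.
Total Δv = 4726 + 4586 = 9312 m/s.

Δv ≈ 9310 m/s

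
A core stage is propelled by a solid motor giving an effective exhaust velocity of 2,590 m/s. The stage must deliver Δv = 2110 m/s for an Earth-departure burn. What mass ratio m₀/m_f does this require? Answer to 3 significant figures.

Rocket equation: m₀/m_f = exp(Δv / v_e) = exp(2110 / 2590.0) = exp(0.8147) = 2.2584.

mass ratio ≈ 2.26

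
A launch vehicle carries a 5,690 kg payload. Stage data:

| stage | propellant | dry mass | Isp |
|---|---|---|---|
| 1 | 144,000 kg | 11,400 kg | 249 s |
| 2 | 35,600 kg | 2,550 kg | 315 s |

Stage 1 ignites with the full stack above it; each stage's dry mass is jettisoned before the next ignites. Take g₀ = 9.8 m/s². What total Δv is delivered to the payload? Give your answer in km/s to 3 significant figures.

Δv ≈ 8.29 km/s

Ignition mass of stage 1 = 144,000+11,400 + 35,600+2,550 + 5,690 = 199,240 kg.
Stage 1: m₀ = 199,240 kg, m_f = 199,240 − 144,000 = 55,240 kg; Δv = 249×9.8×ln(3.607) = 2440.2×1.2828 ≈ 3130 m/s.
Stage 2: m₀ = 43,840 kg, m_f = 43,840 − 35,600 = 8,240 kg; Δv = 315×9.8×ln(5.32) = 3087.0×1.6715 ≈ 5160 m/s.
Total Δv = 3130 + 5160 = 8290 m/s.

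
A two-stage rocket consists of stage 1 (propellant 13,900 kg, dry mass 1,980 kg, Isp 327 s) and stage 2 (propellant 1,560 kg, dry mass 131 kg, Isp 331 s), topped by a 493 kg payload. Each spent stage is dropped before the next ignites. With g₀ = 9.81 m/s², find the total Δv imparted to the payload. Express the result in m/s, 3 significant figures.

Δv ≈ 8780 m/s

Ignition mass of stage 1 = 13,900+1,980 + 1,560+131 + 493 = 18,064 kg.
Stage 1: m₀ = 18,064 kg, m_f = 18,064 − 13,900 = 4,164 kg; Δv = 327×9.81×ln(4.338) = 3207.9×1.4674 ≈ 4707 m/s.
Stage 2: m₀ = 2,184 kg, m_f = 2,184 − 1,560 = 624 kg; Δv = 331×9.81×ln(3.5) = 3247.1×1.2528 ≈ 4068 m/s.
Total Δv = 4707 + 4068 = 8775 m/s.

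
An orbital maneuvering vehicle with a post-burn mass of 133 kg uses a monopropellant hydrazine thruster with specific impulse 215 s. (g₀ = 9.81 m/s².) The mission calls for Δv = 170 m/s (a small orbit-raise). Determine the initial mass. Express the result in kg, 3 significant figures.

v_e = Isp · g₀ = 215 × 9.81 = 2109.2 m/s.
Using Δv = v_e ln(m₀/m_f): m₀/m_f = exp(Δv / v_e) = exp(170 / 2109.2) = exp(0.0806) = 1.0839.
m₀ = m_f × 1.0839 = 133 × 1.0839 = 144.159 kg.

initial mass ≈ 144 kg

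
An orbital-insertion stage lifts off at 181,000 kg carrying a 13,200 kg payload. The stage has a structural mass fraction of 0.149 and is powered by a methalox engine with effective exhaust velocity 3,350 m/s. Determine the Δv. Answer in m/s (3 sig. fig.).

Δv ≈ 5210 m/s

Stage wet mass = m₀ − payload = 181,000 − 13,200 = 167,800 kg.
Stage dry mass = ε × stage wet mass = 0.149 × 167,800 = 25,002.2 kg.
Burnout mass m_f = stage dry + payload = 25,002.2 + 13,200 = 38,202.2 kg.
Δv = v_e · ln(181,000/38,202.2) = 3350.0 × ln(4.738) = 3350.0 × 1.5556 ≈ 5211 m/s.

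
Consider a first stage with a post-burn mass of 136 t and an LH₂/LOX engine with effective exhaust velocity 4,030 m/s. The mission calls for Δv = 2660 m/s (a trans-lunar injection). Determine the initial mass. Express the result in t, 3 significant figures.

m₀/m_f = exp(Δv / v_e) = exp(2660 / 4030.0) = exp(0.6600) = 1.9349.
m₀ = m_f × 1.9349 = 136 × 1.9349 = 263.146 t.

initial mass ≈ 263 t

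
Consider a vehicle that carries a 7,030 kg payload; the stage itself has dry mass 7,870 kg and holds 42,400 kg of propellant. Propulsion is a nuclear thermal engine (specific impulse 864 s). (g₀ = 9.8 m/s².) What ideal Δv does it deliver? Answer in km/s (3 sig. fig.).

v_e = Isp · g₀ = 864 × 9.8 = 8467.2 m/s.
m₀ = payload + dry + propellant = 7,030 + 7,870 + 42,400 = 57,300 kg.
m_f = payload + dry = 7,030 + 7,870 = 14,900 kg.
Δv = v_e · ln(m₀/m_f) = 8467.2 × ln(3.846) = 8467.2 × 1.3469 ≈ 11404.8 m/s.

Δv ≈ 11.4 km/s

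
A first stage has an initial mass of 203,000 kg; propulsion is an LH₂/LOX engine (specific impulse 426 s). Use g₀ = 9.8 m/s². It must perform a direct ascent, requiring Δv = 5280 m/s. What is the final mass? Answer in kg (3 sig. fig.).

final mass ≈ 57300 kg

v_e = Isp · g₀ = 426 × 9.8 = 4174.8 m/s.
m₀/m_f = exp(Δv / v_e) = exp(5280 / 4174.8) = exp(1.2647) = 3.5421.
m_f = m₀ / 3.5421 = 203,000 / 3.5421 = 57,310.6 kg.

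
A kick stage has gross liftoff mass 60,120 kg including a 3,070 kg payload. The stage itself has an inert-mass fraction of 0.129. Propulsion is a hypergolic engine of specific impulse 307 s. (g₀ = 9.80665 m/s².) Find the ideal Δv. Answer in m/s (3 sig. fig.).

Stage wet mass = m₀ − payload = 60,120 − 3,070 = 57,050 kg.
Stage dry mass = ε × stage wet mass = 0.129 × 57,050 = 7,359.45 kg.
Burnout mass m_f = stage dry + payload = 7,359.45 + 3,070 = 10,429.45 kg.
v_e = Isp · g₀ = 307 × 9.80665 = 3010.6 m/s.
Δv = v_e · ln(60,120/10,429.45) = 3010.6 × ln(5.764) = 3010.6 × 1.7517 ≈ 5274 m/s.

Δv ≈ 5270 m/s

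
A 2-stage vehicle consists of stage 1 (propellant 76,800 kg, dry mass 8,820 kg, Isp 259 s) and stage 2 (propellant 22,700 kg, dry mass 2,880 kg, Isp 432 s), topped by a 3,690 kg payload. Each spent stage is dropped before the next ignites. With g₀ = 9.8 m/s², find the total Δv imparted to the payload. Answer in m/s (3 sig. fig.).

Δv ≈ 9130 m/s

Ignition mass of stage 1 = 76,800+8,820 + 22,700+2,880 + 3,690 = 114,890 kg.
Stage 1: m₀ = 114,890 kg, m_f = 114,890 − 76,800 = 38,090 kg; Δv = 259×9.8×ln(3.016) = 2538.2×1.1040 ≈ 2802 m/s.
Stage 2: m₀ = 29,270 kg, m_f = 29,270 − 22,700 = 6,570 kg; Δv = 432×9.8×ln(4.455) = 4233.6×1.4940 ≈ 6325 m/s.
Total Δv = 2802 + 6325 = 9127 m/s.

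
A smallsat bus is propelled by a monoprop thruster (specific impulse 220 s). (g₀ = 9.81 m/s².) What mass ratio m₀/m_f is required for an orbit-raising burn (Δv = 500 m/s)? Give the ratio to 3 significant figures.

v_e = Isp · g₀ = 220 × 9.81 = 2158.2 m/s.
m₀/m_f = exp(Δv / v_e) = exp(500 / 2158.2) = exp(0.2317) = 1.2607.

mass ratio ≈ 1.26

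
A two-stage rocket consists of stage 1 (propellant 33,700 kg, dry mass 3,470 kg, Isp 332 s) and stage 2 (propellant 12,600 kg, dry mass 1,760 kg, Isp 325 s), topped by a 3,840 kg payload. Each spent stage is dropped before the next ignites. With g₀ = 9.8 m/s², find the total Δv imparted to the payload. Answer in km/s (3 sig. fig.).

Ignition mass of stage 1 = 33,700+3,470 + 12,600+1,760 + 3,840 = 55,370 kg.
Stage 1: m₀ = 55,370 kg, m_f = 55,370 − 33,700 = 21,670 kg; Δv = 332×9.8×ln(2.555) = 3253.6×0.9381 ≈ 3052 m/s.
Stage 2: m₀ = 18,200 kg, m_f = 18,200 − 12,600 = 5,600 kg; Δv = 325×9.8×ln(3.25) = 3185.0×1.1787 ≈ 3754 m/s.
Total Δv = 3052 + 3754 = 6806 m/s.

Δv ≈ 6.81 km/s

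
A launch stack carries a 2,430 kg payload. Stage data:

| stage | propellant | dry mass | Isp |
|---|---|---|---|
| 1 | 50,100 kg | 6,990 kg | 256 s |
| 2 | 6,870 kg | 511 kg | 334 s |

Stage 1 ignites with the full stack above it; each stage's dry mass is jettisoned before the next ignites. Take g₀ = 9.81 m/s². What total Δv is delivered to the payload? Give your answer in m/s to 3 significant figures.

Δv ≈ 7420 m/s

Ignition mass of stage 1 = 50,100+6,990 + 6,870+511 + 2,430 = 66,901 kg.
Stage 1: m₀ = 66,901 kg, m_f = 66,901 − 50,100 = 16,801 kg; Δv = 256×9.81×ln(3.982) = 2511.4×1.3818 ≈ 3470 m/s.
Stage 2: m₀ = 9,811 kg, m_f = 9,811 − 6,870 = 2,941 kg; Δv = 334×9.81×ln(3.336) = 3276.5×1.2048 ≈ 3947 m/s.
Total Δv = 3470 + 3947 = 7417 m/s.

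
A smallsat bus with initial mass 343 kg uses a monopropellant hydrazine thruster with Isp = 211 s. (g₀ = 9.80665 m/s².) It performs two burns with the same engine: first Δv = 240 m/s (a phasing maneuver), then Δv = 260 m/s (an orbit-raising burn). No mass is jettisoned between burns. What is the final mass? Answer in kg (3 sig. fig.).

final mass ≈ 269 kg

v_e = Isp · g₀ = 211 × 9.80665 = 2069.2 m/s.
After the first burn: m = 343 × exp(−240/2069.2) = 343 × 0.89049 = 305.438 kg.
After the second burn: m = 305.438 × exp(−260/2069.2) = 305.438 × 0.88192 = 269.372 kg.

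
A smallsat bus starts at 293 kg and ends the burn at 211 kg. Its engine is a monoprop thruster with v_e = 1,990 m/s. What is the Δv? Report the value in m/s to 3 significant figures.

By the Tsiolkovsky rocket equation, Δv = v_e · ln(m₀/m_f) = 1990.0 × ln(1.389) = 1990.0 × 0.3283 ≈ 653.3 m/s.

Δv ≈ 653 m/s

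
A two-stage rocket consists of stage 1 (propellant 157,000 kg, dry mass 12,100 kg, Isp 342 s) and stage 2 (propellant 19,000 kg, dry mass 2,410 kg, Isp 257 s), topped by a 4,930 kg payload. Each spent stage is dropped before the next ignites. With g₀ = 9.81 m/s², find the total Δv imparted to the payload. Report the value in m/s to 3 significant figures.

Ignition mass of stage 1 = 157,000+12,100 + 19,000+2,410 + 4,930 = 195,440 kg.
Stage 1: m₀ = 195,440 kg, m_f = 195,440 − 157,000 = 38,440 kg; Δv = 342×9.81×ln(5.084) = 3355.0×1.6262 ≈ 5456 m/s.
Stage 2: m₀ = 26,340 kg, m_f = 26,340 − 19,000 = 7,340 kg; Δv = 257×9.81×ln(3.589) = 2521.2×1.2777 ≈ 3221 m/s.
Total Δv = 5456 + 3221 = 8677 m/s.

Δv ≈ 8680 m/s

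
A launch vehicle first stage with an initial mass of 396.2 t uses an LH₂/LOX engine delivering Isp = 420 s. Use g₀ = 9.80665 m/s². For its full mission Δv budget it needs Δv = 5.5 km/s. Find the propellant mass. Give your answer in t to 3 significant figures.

v_e = Isp · g₀ = 420 × 9.80665 = 4118.8 m/s.
Rocket equation: m₀/m_f = exp(Δv / v_e) = exp(5500 / 4118.8) = exp(1.3353) = 3.8013.
m_f = 396.2 / 3.8013 = 104.228 t, so propellant = m₀ − m_f = 396.2 − 104.228 = 291.972 t.

propellant mass ≈ 292 t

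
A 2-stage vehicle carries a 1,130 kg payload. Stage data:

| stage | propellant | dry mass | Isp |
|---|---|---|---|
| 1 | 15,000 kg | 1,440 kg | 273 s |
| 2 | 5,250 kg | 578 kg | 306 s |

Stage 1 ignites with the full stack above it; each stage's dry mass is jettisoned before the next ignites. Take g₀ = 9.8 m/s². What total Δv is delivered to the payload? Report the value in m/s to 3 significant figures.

Ignition mass of stage 1 = 15,000+1,440 + 5,250+578 + 1,130 = 23,398 kg.
Stage 1: m₀ = 23,398 kg, m_f = 23,398 − 15,000 = 8,398 kg; Δv = 273×9.8×ln(2.786) = 2675.4×1.0247 ≈ 2741 m/s.
Stage 2: m₀ = 6,958 kg, m_f = 6,958 − 5,250 = 1,708 kg; Δv = 306×9.8×ln(4.074) = 2998.8×1.4046 ≈ 4212 m/s.
Total Δv = 2741 + 4212 = 6953 m/s.

Δv ≈ 6950 m/s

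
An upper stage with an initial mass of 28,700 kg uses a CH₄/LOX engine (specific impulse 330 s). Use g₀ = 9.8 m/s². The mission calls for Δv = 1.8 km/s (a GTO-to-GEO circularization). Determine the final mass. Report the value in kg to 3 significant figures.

v_e = Isp · g₀ = 330 × 9.8 = 3234.0 m/s.
From the ideal rocket equation, m₀/m_f = exp(Δv / v_e) = exp(1800 / 3234.0) = exp(0.5566) = 1.7447.
m_f = m₀ / 1.7447 = 28,700 / 1.7447 = 16,449.8 kg.

final mass ≈ 16400 kg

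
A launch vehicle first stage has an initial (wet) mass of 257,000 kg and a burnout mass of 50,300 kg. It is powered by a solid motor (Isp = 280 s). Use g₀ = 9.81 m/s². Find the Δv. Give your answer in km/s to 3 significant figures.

v_e = Isp · g₀ = 280 × 9.81 = 2746.8 m/s.
Δv = v_e · ln(m₀/m_f) = 2746.8 × ln(5.109) = 2746.8 × 1.6311 ≈ 4480.2 m/s.

Δv ≈ 4.48 km/s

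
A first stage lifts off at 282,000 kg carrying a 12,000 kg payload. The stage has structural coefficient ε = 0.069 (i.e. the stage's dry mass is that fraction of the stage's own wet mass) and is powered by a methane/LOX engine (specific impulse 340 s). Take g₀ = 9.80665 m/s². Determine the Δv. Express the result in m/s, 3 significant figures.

Δv ≈ 7400 m/s

Stage wet mass = m₀ − payload = 282,000 − 12,000 = 270,000 kg.
Stage dry mass = ε × stage wet mass = 0.069 × 270,000 = 18,630 kg.
Burnout mass m_f = stage dry + payload = 18,630 + 12,000 = 30,630 kg.
v_e = Isp · g₀ = 340 × 9.80665 = 3334.3 m/s.
Using Δv = v_e ln(m₀/m_f): Δv = v_e · ln(282,000/30,630) = 3334.3 × ln(9.207) = 3334.3 × 2.2199 ≈ 7402 m/s.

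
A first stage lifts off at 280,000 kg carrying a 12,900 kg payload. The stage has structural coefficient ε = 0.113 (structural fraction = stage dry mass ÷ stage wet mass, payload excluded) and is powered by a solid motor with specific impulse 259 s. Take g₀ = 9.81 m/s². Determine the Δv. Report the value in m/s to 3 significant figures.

Stage wet mass = m₀ − payload = 280,000 − 12,900 = 267,100 kg.
Stage dry mass = ε × stage wet mass = 0.113 × 267,100 = 30,182.3 kg.
Burnout mass m_f = stage dry + payload = 30,182.3 + 12,900 = 43,082.3 kg.
v_e = Isp · g₀ = 259 × 9.81 = 2540.8 m/s.
Δv = v_e · ln(280,000/43,082.3) = 2540.8 × ln(6.499) = 2540.8 × 1.8717 ≈ 4756 m/s.

Δv ≈ 4760 m/s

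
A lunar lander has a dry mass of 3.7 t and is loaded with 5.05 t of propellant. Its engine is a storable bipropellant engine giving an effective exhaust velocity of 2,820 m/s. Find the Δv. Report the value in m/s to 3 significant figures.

Δv ≈ 2430 m/s

m₀ = m_dry + m_prop = 3.7 + 5.05 = 8.75 t.
By the Tsiolkovsky rocket equation, Δv = v_e · ln(m₀/m_f) = 2820.0 × ln(2.365) = 2820.0 × 0.8607 ≈ 2427.2 m/s.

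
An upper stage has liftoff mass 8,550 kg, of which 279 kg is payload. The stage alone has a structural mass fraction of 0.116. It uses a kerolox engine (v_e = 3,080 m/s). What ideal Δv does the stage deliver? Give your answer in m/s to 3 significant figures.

Δv ≈ 5950 m/s

Stage wet mass = m₀ − payload = 8,550 − 279 = 8,271 kg.
Stage dry mass = ε × stage wet mass = 0.116 × 8,271 = 959.436 kg.
Burnout mass m_f = stage dry + payload = 959.436 + 279 = 1,238.436 kg.
Rocket equation: Δv = v_e · ln(8,550/1,238.436) = 3080.0 × ln(6.904) = 3080.0 × 1.9321 ≈ 5951 m/s.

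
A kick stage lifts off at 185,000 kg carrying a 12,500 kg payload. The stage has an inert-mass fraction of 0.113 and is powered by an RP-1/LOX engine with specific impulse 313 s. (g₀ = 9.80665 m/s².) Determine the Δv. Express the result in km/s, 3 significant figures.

Stage wet mass = m₀ − payload = 185,000 − 12,500 = 172,500 kg.
Stage dry mass = ε × stage wet mass = 0.113 × 172,500 = 19,492.5 kg.
Burnout mass m_f = stage dry + payload = 19,492.5 + 12,500 = 31,992.5 kg.
v_e = Isp · g₀ = 313 × 9.80665 = 3069.5 m/s.
Δv = v_e · ln(185,000/31,992.5) = 3069.5 × ln(5.783) = 3069.5 × 1.7549 ≈ 5386 m/s.

Δv ≈ 5.39 km/s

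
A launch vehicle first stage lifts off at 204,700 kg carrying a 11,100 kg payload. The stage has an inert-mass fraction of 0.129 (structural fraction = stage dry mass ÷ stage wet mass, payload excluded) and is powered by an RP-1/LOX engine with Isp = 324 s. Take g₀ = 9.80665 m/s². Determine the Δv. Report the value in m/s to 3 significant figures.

Δv ≈ 5520 m/s

Stage wet mass = m₀ − payload = 204,700 − 11,100 = 193,600 kg.
Stage dry mass = ε × stage wet mass = 0.129 × 193,600 = 24,974.4 kg.
Burnout mass m_f = stage dry + payload = 24,974.4 + 11,100 = 36,074.4 kg.
v_e = Isp · g₀ = 324 × 9.80665 = 3177.4 m/s.
Rocket equation: Δv = v_e · ln(204,700/36,074.4) = 3177.4 × ln(5.674) = 3177.4 × 1.7360 ≈ 5516 m/s.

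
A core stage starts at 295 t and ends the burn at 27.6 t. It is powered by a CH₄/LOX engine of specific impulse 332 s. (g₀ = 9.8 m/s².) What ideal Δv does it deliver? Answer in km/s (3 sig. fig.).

Δv ≈ 7.71 km/s

v_e = Isp · g₀ = 332 × 9.8 = 3253.6 m/s.
Δv = v_e · ln(m₀/m_f) = 3253.6 × ln(10.69) = 3253.6 × 2.3692 ≈ 7708.3 m/s.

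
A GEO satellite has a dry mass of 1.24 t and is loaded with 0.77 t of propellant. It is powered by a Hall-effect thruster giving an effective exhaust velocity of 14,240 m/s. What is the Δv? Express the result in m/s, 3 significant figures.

Δv ≈ 6880 m/s

m₀ = m_dry + m_prop = 1.24 + 0.77 = 2.01 t.
Δv = v_e · ln(m₀/m_f) = 14240.0 × ln(1.621) = 14240.0 × 0.4830 ≈ 6878.3 m/s.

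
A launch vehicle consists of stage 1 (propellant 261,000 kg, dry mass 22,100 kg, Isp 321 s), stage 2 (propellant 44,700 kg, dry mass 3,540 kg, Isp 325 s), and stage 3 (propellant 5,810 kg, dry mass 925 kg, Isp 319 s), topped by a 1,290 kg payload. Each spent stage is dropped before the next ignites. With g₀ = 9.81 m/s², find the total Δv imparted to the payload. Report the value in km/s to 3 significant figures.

Ignition mass of stage 1 = 261,000+22,100 + 44,700+3,540 + 5,810+925 + 1,290 = 339,365 kg.
Stage 1: m₀ = 339,365 kg, m_f = 339,365 − 261,000 = 78,365 kg; Δv = 321×9.81×ln(4.331) = 3149.0×1.4657 ≈ 4616 m/s.
Stage 2: m₀ = 56,265 kg, m_f = 56,265 − 44,700 = 11,565 kg; Δv = 325×9.81×ln(4.865) = 3188.2×1.5821 ≈ 5044 m/s.
Stage 3: m₀ = 8,025 kg, m_f = 8,025 − 5,810 = 2,215 kg; Δv = 319×9.81×ln(3.623) = 3129.4×1.2873 ≈ 4028 m/s.
Total Δv = 4616 + 5044 + 4028 = 13688 m/s.

Δv ≈ 13.7 km/s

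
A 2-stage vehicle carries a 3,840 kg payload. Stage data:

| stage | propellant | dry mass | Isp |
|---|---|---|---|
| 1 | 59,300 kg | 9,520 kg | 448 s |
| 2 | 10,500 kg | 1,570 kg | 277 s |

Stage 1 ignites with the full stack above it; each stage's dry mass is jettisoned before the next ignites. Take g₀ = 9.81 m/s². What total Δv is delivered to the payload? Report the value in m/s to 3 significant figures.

Ignition mass of stage 1 = 59,300+9,520 + 10,500+1,570 + 3,840 = 84,730 kg.
Stage 1: m₀ = 84,730 kg, m_f = 84,730 − 59,300 = 25,430 kg; Δv = 448×9.81×ln(3.332) = 4394.9×1.2035 ≈ 5289 m/s.
Stage 2: m₀ = 15,910 kg, m_f = 15,910 − 10,500 = 5,410 kg; Δv = 277×9.81×ln(2.941) = 2717.4×1.0787 ≈ 2931 m/s.
Total Δv = 5289 + 2931 = 8220 m/s.

Δv ≈ 8220 m/s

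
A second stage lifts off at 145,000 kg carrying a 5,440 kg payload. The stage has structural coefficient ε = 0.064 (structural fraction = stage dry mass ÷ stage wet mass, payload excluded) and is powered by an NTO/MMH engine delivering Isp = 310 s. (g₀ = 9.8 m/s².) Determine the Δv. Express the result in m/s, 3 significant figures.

Stage wet mass = m₀ − payload = 145,000 − 5,440 = 139,560 kg.
Stage dry mass = ε × stage wet mass = 0.064 × 139,560 = 8,931.84 kg.
Burnout mass m_f = stage dry + payload = 8,931.84 + 5,440 = 14,371.84 kg.
v_e = Isp · g₀ = 310 × 9.8 = 3038.0 m/s.
Rocket equation: Δv = v_e · ln(145,000/14,371.84) = 3038.0 × ln(10.09) = 3038.0 × 2.3115 ≈ 7022 m/s.

Δv ≈ 7020 m/s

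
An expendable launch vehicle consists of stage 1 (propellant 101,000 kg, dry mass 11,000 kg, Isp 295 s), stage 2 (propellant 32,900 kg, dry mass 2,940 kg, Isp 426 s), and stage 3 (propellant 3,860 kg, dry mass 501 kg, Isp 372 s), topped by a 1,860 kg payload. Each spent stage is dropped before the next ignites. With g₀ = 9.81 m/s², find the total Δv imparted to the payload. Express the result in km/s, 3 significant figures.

Δv ≈ 13.0 km/s

Ignition mass of stage 1 = 101,000+11,000 + 32,900+2,940 + 3,860+501 + 1,860 = 154,061 kg.
Stage 1: m₀ = 154,061 kg, m_f = 154,061 − 101,000 = 53,061 kg; Δv = 295×9.81×ln(2.903) = 2894.0×1.0659 ≈ 3085 m/s.
Stage 2: m₀ = 42,061 kg, m_f = 42,061 − 32,900 = 9,161 kg; Δv = 426×9.81×ln(4.591) = 4179.1×1.5242 ≈ 6370 m/s.
Stage 3: m₀ = 6,221 kg, m_f = 6,221 − 3,860 = 2,361 kg; Δv = 372×9.81×ln(2.635) = 3649.3×0.9688 ≈ 3536 m/s.
Total Δv = 3085 + 6370 + 3536 = 12991 m/s.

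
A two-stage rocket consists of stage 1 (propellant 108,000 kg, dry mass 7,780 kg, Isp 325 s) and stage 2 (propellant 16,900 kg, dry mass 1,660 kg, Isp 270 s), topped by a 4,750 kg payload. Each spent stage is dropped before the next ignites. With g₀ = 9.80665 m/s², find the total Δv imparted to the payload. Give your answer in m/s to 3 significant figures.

Ignition mass of stage 1 = 108,000+7,780 + 16,900+1,660 + 4,750 = 139,090 kg.
Stage 1: m₀ = 139,090 kg, m_f = 139,090 − 108,000 = 31,090 kg; Δv = 325×9.80665×ln(4.474) = 3187.2×1.4982 ≈ 4775 m/s.
Stage 2: m₀ = 23,310 kg, m_f = 23,310 − 16,900 = 6,410 kg; Δv = 270×9.80665×ln(3.637) = 2647.8×1.2910 ≈ 3418 m/s.
Total Δv = 4775 + 3418 = 8193 m/s.

Δv ≈ 8190 m/s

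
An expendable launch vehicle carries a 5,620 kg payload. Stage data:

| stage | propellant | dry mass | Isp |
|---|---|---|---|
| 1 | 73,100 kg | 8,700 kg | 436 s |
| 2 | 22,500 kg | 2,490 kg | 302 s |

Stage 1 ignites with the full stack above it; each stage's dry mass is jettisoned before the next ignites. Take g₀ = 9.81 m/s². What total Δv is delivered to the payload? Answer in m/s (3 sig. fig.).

Δv ≈ 8430 m/s

Ignition mass of stage 1 = 73,100+8,700 + 22,500+2,490 + 5,620 = 112,410 kg.
Stage 1: m₀ = 112,410 kg, m_f = 112,410 − 73,100 = 39,310 kg; Δv = 436×9.81×ln(2.86) = 4277.2×1.0507 ≈ 4494 m/s.
Stage 2: m₀ = 30,610 kg, m_f = 30,610 − 22,500 = 8,110 kg; Δv = 302×9.81×ln(3.774) = 2962.6×1.3282 ≈ 3935 m/s.
Total Δv = 4494 + 3935 = 8429 m/s.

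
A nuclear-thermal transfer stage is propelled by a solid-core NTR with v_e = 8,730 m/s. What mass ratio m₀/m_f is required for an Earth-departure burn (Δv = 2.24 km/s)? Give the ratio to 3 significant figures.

mass ratio ≈ 1.29

Using Δv = v_e ln(m₀/m_f): m₀/m_f = exp(Δv / v_e) = exp(2240 / 8730.0) = exp(0.2566) = 1.2925.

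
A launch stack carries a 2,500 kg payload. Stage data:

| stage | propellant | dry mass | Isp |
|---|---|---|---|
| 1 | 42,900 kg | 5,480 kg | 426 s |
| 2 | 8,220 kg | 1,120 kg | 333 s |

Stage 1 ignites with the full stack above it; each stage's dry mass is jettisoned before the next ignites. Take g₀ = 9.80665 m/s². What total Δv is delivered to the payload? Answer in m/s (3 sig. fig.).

Δv ≈ 9080 m/s

Ignition mass of stage 1 = 42,900+5,480 + 8,220+1,120 + 2,500 = 60,220 kg.
Stage 1: m₀ = 60,220 kg, m_f = 60,220 − 42,900 = 17,320 kg; Δv = 426×9.80665×ln(3.477) = 4177.6×1.2461 ≈ 5206 m/s.
Stage 2: m₀ = 11,840 kg, m_f = 11,840 − 8,220 = 3,620 kg; Δv = 333×9.80665×ln(3.271) = 3265.6×1.1850 ≈ 3870 m/s.
Total Δv = 5206 + 3870 = 9076 m/s.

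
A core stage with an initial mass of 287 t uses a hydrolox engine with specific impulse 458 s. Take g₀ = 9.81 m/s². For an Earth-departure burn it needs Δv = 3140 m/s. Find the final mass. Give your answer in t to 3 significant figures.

final mass ≈ 143 t

v_e = Isp · g₀ = 458 × 9.81 = 4493.0 m/s.
From the ideal rocket equation, m₀/m_f = exp(Δv / v_e) = exp(3140 / 4493.0) = exp(0.6989) = 2.0115.
m_f = m₀ / 2.0115 = 287 / 2.0115 = 142.68 t.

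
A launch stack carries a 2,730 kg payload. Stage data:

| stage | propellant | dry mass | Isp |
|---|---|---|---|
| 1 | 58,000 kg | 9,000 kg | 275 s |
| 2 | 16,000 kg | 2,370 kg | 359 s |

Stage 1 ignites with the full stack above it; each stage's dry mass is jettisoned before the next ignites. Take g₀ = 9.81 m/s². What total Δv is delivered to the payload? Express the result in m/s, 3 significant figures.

Δv ≈ 7900 m/s

Ignition mass of stage 1 = 58,000+9,000 + 16,000+2,370 + 2,730 = 88,100 kg.
Stage 1: m₀ = 88,100 kg, m_f = 88,100 − 58,000 = 30,100 kg; Δv = 275×9.81×ln(2.927) = 2697.8×1.0739 ≈ 2897 m/s.
Stage 2: m₀ = 21,100 kg, m_f = 21,100 − 16,000 = 5,100 kg; Δv = 359×9.81×ln(4.137) = 3521.8×1.4200 ≈ 5001 m/s.
Total Δv = 2897 + 5001 = 7898 m/s.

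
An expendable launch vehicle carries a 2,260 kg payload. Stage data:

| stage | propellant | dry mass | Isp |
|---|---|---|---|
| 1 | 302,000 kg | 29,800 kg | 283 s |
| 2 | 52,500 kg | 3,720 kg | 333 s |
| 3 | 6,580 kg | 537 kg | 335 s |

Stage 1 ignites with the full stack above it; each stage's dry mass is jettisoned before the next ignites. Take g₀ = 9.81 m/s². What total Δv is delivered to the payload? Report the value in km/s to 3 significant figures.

Ignition mass of stage 1 = 302,000+29,800 + 52,500+3,720 + 6,580+537 + 2,260 = 397,397 kg.
Stage 1: m₀ = 397,397 kg, m_f = 397,397 − 302,000 = 95,397 kg; Δv = 283×9.81×ln(4.166) = 2776.2×1.4269 ≈ 3961 m/s.
Stage 2: m₀ = 65,597 kg, m_f = 65,597 − 52,500 = 13,097 kg; Δv = 333×9.81×ln(5.009) = 3266.7×1.6111 ≈ 5263 m/s.
Stage 3: m₀ = 9,377 kg, m_f = 9,377 − 6,580 = 2,797 kg; Δv = 335×9.81×ln(3.353) = 3286.4×1.2097 ≈ 3976 m/s.
Total Δv = 3961 + 5263 + 3976 = 13200 m/s.

Δv ≈ 13.2 km/s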